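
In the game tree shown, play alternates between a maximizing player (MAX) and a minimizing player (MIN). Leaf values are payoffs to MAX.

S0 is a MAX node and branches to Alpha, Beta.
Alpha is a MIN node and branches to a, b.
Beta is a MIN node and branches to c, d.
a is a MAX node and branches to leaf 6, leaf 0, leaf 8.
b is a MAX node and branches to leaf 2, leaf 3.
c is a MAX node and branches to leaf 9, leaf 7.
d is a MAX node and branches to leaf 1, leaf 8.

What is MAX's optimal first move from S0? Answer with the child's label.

a (MAX): max(6, 0, 8) = 8
b (MAX): max(2, 3) = 3
Alpha (MIN): min(8, 3) = 3
c (MAX): max(9, 7) = 9
d (MAX): max(1, 8) = 8
Beta (MIN): min(9, 8) = 8
S0 (MAX): max(3, 8) = 8
MAX at S0 wants the highest of {Alpha=3, Beta=8}, so chooses Beta.

Beta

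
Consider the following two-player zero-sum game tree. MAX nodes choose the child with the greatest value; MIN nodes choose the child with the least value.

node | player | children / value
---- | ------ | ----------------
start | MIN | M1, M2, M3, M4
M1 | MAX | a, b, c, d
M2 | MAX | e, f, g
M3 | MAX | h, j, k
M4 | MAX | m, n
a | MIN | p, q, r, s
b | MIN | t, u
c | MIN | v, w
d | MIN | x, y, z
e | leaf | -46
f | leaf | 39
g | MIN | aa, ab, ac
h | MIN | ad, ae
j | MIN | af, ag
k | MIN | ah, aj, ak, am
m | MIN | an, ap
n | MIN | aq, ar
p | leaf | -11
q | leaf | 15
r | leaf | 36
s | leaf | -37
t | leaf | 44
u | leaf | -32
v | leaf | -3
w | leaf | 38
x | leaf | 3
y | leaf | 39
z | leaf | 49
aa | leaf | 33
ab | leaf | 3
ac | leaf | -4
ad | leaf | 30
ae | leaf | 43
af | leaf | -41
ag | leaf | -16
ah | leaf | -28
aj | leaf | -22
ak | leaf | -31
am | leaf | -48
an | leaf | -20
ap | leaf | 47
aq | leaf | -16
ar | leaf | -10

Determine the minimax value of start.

-16

a (MIN): min(-11, 15, 36, -37) = -37
b (MIN): min(44, -32) = -32
c (MIN): min(-3, 38) = -3
d (MIN): min(3, 39, 49) = 3
M1 (MAX): max(-37, -32, -3, 3) = 3
g (MIN): min(33, 3, -4) = -4
M2 (MAX): max(-46, 39, -4) = 39
h (MIN): min(30, 43) = 30
j (MIN): min(-41, -16) = -41
k (MIN): min(-28, -22, -31, -48) = -48
M3 (MAX): max(30, -41, -48) = 30
m (MIN): min(-20, 47) = -20
n (MIN): min(-16, -10) = -16
M4 (MAX): max(-20, -16) = -16
start (MIN): min(3, 39, 30, -16) = -16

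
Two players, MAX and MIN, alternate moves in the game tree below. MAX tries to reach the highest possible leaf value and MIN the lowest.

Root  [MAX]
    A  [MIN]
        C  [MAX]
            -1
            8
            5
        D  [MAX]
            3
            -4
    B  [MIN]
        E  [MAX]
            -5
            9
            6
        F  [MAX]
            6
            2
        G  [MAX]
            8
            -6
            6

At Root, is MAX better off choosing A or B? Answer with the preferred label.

C (MAX): max(-1, 8, 5) = 8
D (MAX): max(3, -4) = 3
A (MIN): min(8, 3) = 3
E (MAX): max(-5, 9, 6) = 9
F (MAX): max(6, 2) = 6
G (MAX): max(8, -6, 6) = 8
B (MIN): min(9, 6, 8) = 6
MAX prefers the higher value; A=3, B=6. B is better since 6 > 3.

B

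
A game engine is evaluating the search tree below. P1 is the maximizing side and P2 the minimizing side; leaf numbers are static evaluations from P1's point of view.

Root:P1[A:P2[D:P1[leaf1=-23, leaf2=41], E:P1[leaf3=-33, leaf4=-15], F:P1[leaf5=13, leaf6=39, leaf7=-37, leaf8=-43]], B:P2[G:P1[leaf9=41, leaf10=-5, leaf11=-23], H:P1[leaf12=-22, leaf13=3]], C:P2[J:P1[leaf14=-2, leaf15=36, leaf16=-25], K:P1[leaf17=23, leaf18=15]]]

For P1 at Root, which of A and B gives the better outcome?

B

D (P1): max(-23, 41) = 41
E (P1): max(-33, -15) = -15
F (P1): max(13, 39, -37, -43) = 39
A (P2): min(41, -15, 39) = -15
G (P1): max(41, -5, -23) = 41
H (P1): max(-22, 3) = 3
B (P2): min(41, 3) = 3
P1 prefers the higher value; A=-15, B=3. B is better since 3 > -15.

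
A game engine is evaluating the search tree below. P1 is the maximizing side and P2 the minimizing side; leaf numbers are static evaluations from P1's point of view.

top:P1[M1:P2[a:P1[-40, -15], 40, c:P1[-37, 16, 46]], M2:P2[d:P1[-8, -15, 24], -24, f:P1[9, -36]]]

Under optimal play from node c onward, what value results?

c (P1): max(-37, 16, 46) = 46

46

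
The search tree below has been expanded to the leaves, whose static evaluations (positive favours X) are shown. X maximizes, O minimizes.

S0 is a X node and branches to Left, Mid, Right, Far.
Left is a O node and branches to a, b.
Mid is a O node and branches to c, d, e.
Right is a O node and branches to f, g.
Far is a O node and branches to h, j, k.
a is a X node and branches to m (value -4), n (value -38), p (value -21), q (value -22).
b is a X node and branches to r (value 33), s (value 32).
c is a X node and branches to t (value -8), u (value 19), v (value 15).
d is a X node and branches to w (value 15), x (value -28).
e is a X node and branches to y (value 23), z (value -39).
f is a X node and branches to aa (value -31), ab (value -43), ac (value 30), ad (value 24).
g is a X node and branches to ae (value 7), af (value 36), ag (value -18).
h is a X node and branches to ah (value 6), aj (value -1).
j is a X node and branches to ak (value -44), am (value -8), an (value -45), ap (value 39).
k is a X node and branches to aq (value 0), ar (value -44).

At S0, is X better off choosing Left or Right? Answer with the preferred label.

a (X): max(-4, -38, -21, -22) = -4
b (X): max(33, 32) = 33
Left (O): min(-4, 33) = -4
f (X): max(-31, -43, 30, 24) = 30
g (X): max(7, 36, -18) = 36
Right (O): min(30, 36) = 30
X prefers the higher value; Left=-4, Right=30. Right is better since 30 > -4.

Right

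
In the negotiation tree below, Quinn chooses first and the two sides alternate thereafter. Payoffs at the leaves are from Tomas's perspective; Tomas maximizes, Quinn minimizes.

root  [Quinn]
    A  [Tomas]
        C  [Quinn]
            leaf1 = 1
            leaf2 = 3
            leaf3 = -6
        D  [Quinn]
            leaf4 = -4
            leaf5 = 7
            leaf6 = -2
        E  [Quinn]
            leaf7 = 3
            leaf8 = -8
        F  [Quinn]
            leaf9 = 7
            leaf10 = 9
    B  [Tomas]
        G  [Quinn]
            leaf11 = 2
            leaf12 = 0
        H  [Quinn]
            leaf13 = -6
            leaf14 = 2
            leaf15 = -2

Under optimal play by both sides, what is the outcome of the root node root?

0

C (Quinn): min(1, 3, -6) = -6
D (Quinn): min(-4, 7, -2) = -4
E (Quinn): min(3, -8) = -8
F (Quinn): min(7, 9) = 7
A (Tomas): max(-6, -4, -8, 7) = 7
G (Quinn): min(2, 0) = 0
H (Quinn): min(-6, 2, -2) = -6
B (Tomas): max(0, -6) = 0
root (Quinn): min(7, 0) = 0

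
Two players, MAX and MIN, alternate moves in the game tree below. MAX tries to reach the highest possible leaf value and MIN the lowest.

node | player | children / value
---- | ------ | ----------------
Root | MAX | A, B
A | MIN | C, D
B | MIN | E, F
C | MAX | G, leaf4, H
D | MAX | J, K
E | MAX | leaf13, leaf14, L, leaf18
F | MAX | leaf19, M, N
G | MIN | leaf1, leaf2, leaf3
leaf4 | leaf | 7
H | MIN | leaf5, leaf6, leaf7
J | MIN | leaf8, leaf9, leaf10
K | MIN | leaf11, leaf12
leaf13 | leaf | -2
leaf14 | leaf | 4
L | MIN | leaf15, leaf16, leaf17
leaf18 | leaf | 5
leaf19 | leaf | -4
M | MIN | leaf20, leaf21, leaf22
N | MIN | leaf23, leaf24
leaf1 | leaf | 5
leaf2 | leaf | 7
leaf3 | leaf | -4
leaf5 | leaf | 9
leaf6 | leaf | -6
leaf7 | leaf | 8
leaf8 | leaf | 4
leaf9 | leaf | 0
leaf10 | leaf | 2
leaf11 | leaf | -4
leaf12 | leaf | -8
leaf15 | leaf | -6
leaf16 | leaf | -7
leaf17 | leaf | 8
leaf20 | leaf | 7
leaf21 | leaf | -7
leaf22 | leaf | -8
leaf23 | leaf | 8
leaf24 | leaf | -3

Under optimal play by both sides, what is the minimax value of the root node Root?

0

G (MIN): min(5, 7, -4) = -4
H (MIN): min(9, -6, 8) = -6
C (MAX): max(-4, 7, -6) = 7
J (MIN): min(4, 0, 2) = 0
K (MIN): min(-4, -8) = -8
D (MAX): max(0, -8) = 0
A (MIN): min(7, 0) = 0
L (MIN): min(-6, -7, 8) = -7
E (MAX): max(-2, 4, -7, 5) = 5
M (MIN): min(7, -7, -8) = -8
N (MIN): min(8, -3) = -3
F (MAX): max(-4, -8, -3) = -3
B (MIN): min(5, -3) = -3
Root (MAX): max(0, -3) = 0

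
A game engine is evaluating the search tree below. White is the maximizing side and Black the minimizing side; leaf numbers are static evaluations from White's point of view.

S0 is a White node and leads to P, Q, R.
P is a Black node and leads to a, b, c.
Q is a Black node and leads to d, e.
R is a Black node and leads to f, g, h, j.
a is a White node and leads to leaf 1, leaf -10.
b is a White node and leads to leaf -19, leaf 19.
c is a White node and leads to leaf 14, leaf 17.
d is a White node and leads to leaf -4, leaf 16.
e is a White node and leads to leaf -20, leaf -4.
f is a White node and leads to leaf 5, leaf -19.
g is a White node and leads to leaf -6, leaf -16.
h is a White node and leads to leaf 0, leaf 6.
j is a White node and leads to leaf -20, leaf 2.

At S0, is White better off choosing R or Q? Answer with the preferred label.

f (White): max(5, -19) = 5
g (White): max(-6, -16) = -6
h (White): max(0, 6) = 6
j (White): max(-20, 2) = 2
R (Black): min(5, -6, 6, 2) = -6
d (White): max(-4, 16) = 16
e (White): max(-20, -4) = -4
Q (Black): min(16, -4) = -4
White prefers the higher value; R=-6, Q=-4. Q is better since -4 > -6.

Q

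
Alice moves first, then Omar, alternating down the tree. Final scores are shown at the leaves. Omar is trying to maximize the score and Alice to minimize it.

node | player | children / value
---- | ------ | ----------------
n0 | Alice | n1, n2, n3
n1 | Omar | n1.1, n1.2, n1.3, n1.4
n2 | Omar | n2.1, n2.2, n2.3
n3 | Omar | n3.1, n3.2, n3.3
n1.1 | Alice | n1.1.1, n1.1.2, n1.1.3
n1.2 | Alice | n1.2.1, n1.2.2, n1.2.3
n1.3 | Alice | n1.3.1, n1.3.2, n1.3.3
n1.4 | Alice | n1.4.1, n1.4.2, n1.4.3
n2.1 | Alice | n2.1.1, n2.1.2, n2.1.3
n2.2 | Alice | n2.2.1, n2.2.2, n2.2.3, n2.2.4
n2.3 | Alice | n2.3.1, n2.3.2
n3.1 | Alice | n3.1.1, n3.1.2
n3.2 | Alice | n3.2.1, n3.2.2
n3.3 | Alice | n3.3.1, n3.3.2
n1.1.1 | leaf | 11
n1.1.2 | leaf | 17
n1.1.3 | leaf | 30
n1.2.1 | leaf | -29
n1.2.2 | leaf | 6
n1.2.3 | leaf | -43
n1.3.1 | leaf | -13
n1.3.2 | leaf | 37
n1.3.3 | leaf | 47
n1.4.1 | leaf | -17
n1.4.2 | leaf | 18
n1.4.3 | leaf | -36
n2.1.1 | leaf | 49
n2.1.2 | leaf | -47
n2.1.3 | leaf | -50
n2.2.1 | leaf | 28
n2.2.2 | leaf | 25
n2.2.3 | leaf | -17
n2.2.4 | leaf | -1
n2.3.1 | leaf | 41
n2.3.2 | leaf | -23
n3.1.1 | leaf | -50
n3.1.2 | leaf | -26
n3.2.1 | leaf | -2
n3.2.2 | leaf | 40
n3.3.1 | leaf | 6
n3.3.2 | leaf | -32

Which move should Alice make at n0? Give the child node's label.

n1.1 (Alice): min(11, 17, 30) = 11
n1.2 (Alice): min(-29, 6, -43) = -43
n1.3 (Alice): min(-13, 37, 47) = -13
n1.4 (Alice): min(-17, 18, -36) = -36
n1 (Omar): max(11, -43, -13, -36) = 11
n2.1 (Alice): min(49, -47, -50) = -50
n2.2 (Alice): min(28, 25, -17, -1) = -17
n2.3 (Alice): min(41, -23) = -23
n2 (Omar): max(-50, -17, -23) = -17
n3.1 (Alice): min(-50, -26) = -50
n3.2 (Alice): min(-2, 40) = -2
n3.3 (Alice): min(6, -32) = -32
n3 (Omar): max(-50, -2, -32) = -2
n0 (Alice): min(11, -17, -2) = -17
Alice at n0 wants the lowest of {n1=11, n2=-17, n3=-2}, so chooses n2.

n2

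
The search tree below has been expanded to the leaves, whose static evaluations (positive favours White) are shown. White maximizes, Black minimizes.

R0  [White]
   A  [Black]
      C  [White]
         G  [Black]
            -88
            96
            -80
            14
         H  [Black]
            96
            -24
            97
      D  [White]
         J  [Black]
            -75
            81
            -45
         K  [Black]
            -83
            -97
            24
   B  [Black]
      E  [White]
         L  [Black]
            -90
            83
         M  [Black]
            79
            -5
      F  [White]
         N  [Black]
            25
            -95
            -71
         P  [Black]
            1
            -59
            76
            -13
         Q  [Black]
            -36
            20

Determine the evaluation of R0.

-36

G (Black): min(-88, 96, -80, 14) = -88
H (Black): min(96, -24, 97) = -24
C (White): max(-88, -24) = -24
J (Black): min(-75, 81, -45) = -75
K (Black): min(-83, -97, 24) = -97
D (White): max(-75, -97) = -75
A (Black): min(-24, -75) = -75
L (Black): min(-90, 83) = -90
M (Black): min(79, -5) = -5
E (White): max(-90, -5) = -5
N (Black): min(25, -95, -71) = -95
P (Black): min(1, -59, 76, -13) = -59
Q (Black): min(-36, 20) = -36
F (White): max(-95, -59, -36) = -36
B (Black): min(-5, -36) = -36
R0 (White): max(-75, -36) = -36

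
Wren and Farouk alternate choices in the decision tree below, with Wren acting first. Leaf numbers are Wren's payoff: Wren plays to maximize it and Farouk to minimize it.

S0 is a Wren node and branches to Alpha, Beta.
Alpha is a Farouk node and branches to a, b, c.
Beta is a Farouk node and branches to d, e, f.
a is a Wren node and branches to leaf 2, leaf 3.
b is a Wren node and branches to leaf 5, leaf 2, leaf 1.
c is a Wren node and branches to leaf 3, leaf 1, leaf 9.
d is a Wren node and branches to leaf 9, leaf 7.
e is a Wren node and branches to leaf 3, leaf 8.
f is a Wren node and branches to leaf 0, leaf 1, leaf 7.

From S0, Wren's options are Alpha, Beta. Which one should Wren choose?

Beta

a (Wren): max(2, 3) = 3
b (Wren): max(5, 2, 1) = 5
c (Wren): max(3, 1, 9) = 9
Alpha (Farouk): min(3, 5, 9) = 3
d (Wren): max(9, 7) = 9
e (Wren): max(3, 8) = 8
f (Wren): max(0, 1, 7) = 7
Beta (Farouk): min(9, 8, 7) = 7
S0 (Wren): max(3, 7) = 7
Wren at S0 wants the highest of {Alpha=3, Beta=7}, so chooses Beta.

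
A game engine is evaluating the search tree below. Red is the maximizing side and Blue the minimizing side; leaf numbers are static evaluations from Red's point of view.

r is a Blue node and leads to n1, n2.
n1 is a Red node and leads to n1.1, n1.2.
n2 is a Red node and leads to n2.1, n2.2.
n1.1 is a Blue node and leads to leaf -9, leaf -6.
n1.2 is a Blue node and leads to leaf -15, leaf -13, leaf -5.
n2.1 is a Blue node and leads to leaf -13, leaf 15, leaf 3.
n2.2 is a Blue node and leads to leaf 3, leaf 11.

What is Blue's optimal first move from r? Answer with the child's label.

n1.1 (Blue): min(-9, -6) = -9
n1.2 (Blue): min(-15, -13, -5) = -15
n1 (Red): max(-9, -15) = -9
n2.1 (Blue): min(-13, 15, 3) = -13
n2.2 (Blue): min(3, 11) = 3
n2 (Red): max(-13, 3) = 3
r (Blue): min(-9, 3) = -9
Blue at r wants the lowest of {n1=-9, n2=3}, so chooses n1.

n1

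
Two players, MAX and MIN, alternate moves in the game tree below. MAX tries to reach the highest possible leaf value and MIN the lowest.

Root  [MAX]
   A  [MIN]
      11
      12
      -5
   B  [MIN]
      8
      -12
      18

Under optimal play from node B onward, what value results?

-12

B (MIN): min(8, -12, 18) = -12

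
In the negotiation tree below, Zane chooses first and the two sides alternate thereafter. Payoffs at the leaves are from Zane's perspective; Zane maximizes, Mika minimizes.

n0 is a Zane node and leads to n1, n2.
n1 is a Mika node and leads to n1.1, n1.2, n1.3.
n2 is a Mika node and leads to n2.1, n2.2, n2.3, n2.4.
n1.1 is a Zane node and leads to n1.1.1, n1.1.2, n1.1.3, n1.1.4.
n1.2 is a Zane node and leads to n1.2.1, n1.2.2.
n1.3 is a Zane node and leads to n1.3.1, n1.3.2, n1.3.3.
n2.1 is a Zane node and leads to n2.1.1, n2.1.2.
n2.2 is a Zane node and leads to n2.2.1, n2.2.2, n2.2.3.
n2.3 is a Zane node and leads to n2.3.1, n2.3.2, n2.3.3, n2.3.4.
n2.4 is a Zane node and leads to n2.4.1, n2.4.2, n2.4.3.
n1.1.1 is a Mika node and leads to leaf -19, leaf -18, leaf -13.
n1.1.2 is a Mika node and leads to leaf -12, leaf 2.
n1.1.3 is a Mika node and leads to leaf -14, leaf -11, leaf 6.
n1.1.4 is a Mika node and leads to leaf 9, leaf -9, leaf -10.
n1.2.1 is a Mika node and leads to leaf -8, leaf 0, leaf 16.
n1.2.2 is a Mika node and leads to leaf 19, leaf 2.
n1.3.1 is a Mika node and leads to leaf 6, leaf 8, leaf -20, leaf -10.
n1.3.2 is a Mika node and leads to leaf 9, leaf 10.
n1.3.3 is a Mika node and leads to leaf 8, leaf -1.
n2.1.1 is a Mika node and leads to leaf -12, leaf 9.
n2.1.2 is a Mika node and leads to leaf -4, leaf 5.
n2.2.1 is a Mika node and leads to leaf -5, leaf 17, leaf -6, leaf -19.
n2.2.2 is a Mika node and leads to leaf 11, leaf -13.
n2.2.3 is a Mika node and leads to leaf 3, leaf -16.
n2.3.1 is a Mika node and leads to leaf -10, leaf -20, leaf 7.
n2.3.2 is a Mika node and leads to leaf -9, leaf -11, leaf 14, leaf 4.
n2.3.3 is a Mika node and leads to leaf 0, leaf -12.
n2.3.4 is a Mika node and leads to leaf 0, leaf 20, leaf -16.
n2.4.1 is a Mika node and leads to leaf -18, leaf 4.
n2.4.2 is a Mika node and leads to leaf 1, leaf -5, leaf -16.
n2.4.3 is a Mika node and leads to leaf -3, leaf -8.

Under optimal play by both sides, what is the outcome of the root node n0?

n1.1.1 (Mika): min(-19, -18, -13) = -19
n1.1.2 (Mika): min(-12, 2) = -12
n1.1.3 (Mika): min(-14, -11, 6) = -14
n1.1.4 (Mika): min(9, -9, -10) = -10
n1.1 (Zane): max(-19, -12, -14, -10) = -10
n1.2.1 (Mika): min(-8, 0, 16) = -8
n1.2.2 (Mika): min(19, 2) = 2
n1.2 (Zane): max(-8, 2) = 2
n1.3.1 (Mika): min(6, 8, -20, -10) = -20
n1.3.2 (Mika): min(9, 10) = 9
n1.3.3 (Mika): min(8, -1) = -1
n1.3 (Zane): max(-20, 9, -1) = 9
n1 (Mika): min(-10, 2, 9) = -10
n2.1.1 (Mika): min(-12, 9) = -12
n2.1.2 (Mika): min(-4, 5) = -4
n2.1 (Zane): max(-12, -4) = -4
n2.2.1 (Mika): min(-5, 17, -6, -19) = -19
n2.2.2 (Mika): min(11, -13) = -13
n2.2.3 (Mika): min(3, -16) = -16
n2.2 (Zane): max(-19, -13, -16) = -13
n2.3.1 (Mika): min(-10, -20, 7) = -20
n2.3.2 (Mika): min(-9, -11, 14, 4) = -11
n2.3.3 (Mika): min(0, -12) = -12
n2.3.4 (Mika): min(0, 20, -16) = -16
n2.3 (Zane): max(-20, -11, -12, -16) = -11
n2.4.1 (Mika): min(-18, 4) = -18
n2.4.2 (Mika): min(1, -5, -16) = -16
n2.4.3 (Mika): min(-3, -8) = -8
n2.4 (Zane): max(-18, -16, -8) = -8
n2 (Mika): min(-4, -13, -11, -8) = -13
n0 (Zane): max(-10, -13) = -10

-10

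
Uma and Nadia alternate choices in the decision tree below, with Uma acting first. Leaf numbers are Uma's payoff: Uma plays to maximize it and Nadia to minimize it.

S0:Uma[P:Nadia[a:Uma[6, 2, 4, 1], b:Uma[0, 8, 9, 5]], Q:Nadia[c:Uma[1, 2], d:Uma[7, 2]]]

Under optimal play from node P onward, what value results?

a (Uma): max(6, 2, 4, 1) = 6
b (Uma): max(0, 8, 9, 5) = 9
P (Nadia): min(6, 9) = 6

6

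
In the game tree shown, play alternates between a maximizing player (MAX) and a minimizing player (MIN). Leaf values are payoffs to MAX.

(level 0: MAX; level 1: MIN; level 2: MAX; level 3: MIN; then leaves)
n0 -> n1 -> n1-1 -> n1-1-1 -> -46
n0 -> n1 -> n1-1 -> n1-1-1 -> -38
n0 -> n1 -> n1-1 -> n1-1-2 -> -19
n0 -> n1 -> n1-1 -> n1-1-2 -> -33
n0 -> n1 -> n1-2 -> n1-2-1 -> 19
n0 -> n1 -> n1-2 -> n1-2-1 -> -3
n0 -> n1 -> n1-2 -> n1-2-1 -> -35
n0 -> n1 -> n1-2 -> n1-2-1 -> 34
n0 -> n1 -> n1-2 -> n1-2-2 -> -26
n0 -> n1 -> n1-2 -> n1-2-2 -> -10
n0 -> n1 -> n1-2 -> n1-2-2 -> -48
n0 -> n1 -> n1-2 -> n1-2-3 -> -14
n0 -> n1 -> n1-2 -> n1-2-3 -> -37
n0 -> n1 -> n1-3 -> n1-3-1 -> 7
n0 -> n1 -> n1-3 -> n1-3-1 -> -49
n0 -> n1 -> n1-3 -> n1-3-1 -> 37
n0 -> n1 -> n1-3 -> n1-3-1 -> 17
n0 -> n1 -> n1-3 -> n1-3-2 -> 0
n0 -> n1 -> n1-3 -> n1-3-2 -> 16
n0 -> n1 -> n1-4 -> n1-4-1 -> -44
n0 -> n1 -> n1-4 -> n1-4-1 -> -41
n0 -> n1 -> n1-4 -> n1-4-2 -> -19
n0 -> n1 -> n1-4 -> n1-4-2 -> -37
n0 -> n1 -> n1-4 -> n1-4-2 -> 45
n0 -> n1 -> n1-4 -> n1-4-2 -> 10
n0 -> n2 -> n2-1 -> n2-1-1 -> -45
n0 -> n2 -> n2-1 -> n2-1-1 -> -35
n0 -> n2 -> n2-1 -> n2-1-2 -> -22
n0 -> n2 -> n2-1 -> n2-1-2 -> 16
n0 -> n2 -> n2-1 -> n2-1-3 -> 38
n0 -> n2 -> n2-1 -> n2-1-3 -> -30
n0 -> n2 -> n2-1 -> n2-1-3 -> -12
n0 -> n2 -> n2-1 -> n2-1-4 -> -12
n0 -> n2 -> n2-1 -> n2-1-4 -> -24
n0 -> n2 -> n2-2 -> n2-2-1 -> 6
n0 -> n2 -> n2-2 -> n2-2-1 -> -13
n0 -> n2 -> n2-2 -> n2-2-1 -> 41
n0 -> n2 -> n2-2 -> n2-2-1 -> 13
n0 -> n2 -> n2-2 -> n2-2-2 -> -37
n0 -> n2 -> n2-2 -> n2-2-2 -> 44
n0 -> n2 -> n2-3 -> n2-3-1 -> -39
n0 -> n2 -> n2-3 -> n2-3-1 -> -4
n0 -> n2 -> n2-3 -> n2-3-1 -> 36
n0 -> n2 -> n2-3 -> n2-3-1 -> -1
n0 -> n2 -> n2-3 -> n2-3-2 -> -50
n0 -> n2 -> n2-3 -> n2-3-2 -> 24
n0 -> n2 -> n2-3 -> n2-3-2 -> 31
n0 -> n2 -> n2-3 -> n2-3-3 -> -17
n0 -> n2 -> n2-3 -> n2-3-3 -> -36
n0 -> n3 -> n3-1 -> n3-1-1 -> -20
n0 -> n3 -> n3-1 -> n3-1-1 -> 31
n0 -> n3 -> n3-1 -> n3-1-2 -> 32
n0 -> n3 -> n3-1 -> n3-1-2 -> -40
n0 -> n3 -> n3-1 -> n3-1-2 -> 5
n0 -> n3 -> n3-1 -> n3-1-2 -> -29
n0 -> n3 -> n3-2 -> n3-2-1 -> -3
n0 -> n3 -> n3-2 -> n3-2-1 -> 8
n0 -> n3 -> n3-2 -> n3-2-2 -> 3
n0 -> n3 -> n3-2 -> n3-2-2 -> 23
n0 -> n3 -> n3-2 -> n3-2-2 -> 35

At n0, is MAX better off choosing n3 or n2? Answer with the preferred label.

n3-1-1 (MIN): min(-20, 31) = -20
n3-1-2 (MIN): min(32, -40, 5, -29) = -40
n3-1 (MAX): max(-20, -40) = -20
n3-2-1 (MIN): min(-3, 8) = -3
n3-2-2 (MIN): min(3, 23, 35) = 3
n3-2 (MAX): max(-3, 3) = 3
n3 (MIN): min(-20, 3) = -20
n2-1-1 (MIN): min(-45, -35) = -45
n2-1-2 (MIN): min(-22, 16) = -22
n2-1-3 (MIN): min(38, -30, -12) = -30
n2-1-4 (MIN): min(-12, -24) = -24
n2-1 (MAX): max(-45, -22, -30, -24) = -22
n2-2-1 (MIN): min(6, -13, 41, 13) = -13
n2-2-2 (MIN): min(-37, 44) = -37
n2-2 (MAX): max(-13, -37) = -13
n2-3-1 (MIN): min(-39, -4, 36, -1) = -39
n2-3-2 (MIN): min(-50, 24, 31) = -50
n2-3-3 (MIN): min(-17, -36) = -36
n2-3 (MAX): max(-39, -50, -36) = -36
n2 (MIN): min(-22, -13, -36) = -36
MAX prefers the higher value; n3=-20, n2=-36. n3 is better since -20 > -36.

n3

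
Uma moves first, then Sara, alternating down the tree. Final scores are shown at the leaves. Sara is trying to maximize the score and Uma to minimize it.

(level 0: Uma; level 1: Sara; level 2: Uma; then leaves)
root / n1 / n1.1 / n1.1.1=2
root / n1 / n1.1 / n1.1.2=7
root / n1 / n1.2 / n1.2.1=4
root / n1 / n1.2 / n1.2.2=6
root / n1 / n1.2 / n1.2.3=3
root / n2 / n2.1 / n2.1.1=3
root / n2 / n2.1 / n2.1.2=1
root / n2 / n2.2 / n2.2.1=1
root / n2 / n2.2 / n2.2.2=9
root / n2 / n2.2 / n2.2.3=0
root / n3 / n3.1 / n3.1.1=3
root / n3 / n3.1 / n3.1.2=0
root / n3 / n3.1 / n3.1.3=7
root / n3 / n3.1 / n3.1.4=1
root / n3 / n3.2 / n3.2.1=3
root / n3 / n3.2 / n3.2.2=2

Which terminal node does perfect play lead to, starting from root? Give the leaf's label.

n2.1.2

n1.1 (Uma): min(2, 7) = 2
n1.2 (Uma): min(4, 6, 3) = 3
n1 (Sara): max(2, 3) = 3
n2.1 (Uma): min(3, 1) = 1
n2.2 (Uma): min(1, 9, 0) = 0
n2 (Sara): max(1, 0) = 1
n3.1 (Uma): min(3, 0, 7, 1) = 0
n3.2 (Uma): min(3, 2) = 2
n3 (Sara): max(0, 2) = 2
root (Uma): min(3, 1, 2) = 1
At root, Uma picks n2 (lowest: 1).
At n2, Sara picks n2.1 (highest: 1).
At n2.1, Uma picks n2.1.2 (lowest: 1).
Terminal value 1.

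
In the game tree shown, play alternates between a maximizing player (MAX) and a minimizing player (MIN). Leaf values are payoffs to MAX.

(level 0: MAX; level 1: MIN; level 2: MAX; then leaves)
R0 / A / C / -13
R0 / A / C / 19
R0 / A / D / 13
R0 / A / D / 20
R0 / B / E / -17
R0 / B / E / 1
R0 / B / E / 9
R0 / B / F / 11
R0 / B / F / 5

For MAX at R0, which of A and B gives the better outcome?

C (MAX): max(-13, 19) = 19
D (MAX): max(13, 20) = 20
A (MIN): min(19, 20) = 19
E (MAX): max(-17, 1, 9) = 9
F (MAX): max(11, 5) = 11
B (MIN): min(9, 11) = 9
MAX prefers the higher value; A=19, B=9. A is better since 19 > 9.

A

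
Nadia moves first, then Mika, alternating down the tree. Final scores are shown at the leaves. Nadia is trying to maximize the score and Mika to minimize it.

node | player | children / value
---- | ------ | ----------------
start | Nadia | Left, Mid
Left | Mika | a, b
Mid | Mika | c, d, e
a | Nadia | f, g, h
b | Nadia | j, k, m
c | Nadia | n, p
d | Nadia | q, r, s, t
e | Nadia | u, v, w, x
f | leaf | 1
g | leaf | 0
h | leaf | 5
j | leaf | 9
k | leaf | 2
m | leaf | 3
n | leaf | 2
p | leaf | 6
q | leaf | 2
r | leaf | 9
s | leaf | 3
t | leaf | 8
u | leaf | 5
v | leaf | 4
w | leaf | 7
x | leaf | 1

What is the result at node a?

a (Nadia): max(1, 0, 5) = 5

5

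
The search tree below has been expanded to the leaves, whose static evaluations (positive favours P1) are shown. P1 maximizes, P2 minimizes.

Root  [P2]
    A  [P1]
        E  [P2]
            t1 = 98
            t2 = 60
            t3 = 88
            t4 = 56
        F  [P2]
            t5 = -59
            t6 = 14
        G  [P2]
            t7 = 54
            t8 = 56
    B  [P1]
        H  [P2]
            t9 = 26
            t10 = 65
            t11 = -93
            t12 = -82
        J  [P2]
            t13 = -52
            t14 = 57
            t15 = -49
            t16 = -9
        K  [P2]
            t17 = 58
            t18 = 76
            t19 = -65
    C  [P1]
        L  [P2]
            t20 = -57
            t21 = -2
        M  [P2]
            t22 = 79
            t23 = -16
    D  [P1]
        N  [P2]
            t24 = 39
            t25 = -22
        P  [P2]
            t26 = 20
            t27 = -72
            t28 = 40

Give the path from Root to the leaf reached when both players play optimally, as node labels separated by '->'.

E (P2): min(98, 60, 88, 56) = 56
F (P2): min(-59, 14) = -59
G (P2): min(54, 56) = 54
A (P1): max(56, -59, 54) = 56
H (P2): min(26, 65, -93, -82) = -93
J (P2): min(-52, 57, -49, -9) = -52
K (P2): min(58, 76, -65) = -65
B (P1): max(-93, -52, -65) = -52
L (P2): min(-57, -2) = -57
M (P2): min(79, -16) = -16
C (P1): max(-57, -16) = -16
N (P2): min(39, -22) = -22
P (P2): min(20, -72, 40) = -72
D (P1): max(-22, -72) = -22
Root (P2): min(56, -52, -16, -22) = -52
At Root, P2 picks B (lowest: -52).
At B, P1 picks J (highest: -52).
At J, P2 picks t13 (lowest: -52).
Terminal value -52.

Root -> B -> J -> t13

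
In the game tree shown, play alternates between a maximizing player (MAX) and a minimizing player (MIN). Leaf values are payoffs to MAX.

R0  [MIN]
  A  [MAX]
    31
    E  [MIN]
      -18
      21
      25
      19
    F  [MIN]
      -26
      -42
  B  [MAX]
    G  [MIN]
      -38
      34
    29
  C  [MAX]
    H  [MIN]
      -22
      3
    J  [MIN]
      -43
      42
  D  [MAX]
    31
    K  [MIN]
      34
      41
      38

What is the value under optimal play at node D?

K (MIN): min(34, 41, 38) = 34
D (MAX): max(31, 34) = 34

34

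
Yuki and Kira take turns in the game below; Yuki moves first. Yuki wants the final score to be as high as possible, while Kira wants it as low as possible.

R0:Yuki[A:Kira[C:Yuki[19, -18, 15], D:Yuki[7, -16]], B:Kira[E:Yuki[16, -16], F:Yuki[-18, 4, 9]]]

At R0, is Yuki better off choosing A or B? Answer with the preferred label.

B

C (Yuki): max(19, -18, 15) = 19
D (Yuki): max(7, -16) = 7
A (Kira): min(19, 7) = 7
E (Yuki): max(16, -16) = 16
F (Yuki): max(-18, 4, 9) = 9
B (Kira): min(16, 9) = 9
Yuki prefers the higher value; A=7, B=9. B is better since 9 > 7.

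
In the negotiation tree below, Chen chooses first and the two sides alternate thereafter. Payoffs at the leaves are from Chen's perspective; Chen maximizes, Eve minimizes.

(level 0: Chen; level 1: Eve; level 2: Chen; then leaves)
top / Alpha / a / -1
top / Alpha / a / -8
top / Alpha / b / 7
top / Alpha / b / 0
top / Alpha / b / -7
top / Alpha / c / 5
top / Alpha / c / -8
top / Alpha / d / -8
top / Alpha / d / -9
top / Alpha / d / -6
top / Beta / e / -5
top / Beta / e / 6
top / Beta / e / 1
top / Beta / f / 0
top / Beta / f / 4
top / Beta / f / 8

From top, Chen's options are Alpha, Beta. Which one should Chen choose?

Beta

a (Chen): max(-1, -8) = -1
b (Chen): max(7, 0, -7) = 7
c (Chen): max(5, -8) = 5
d (Chen): max(-8, -9, -6) = -6
Alpha (Eve): min(-1, 7, 5, -6) = -6
e (Chen): max(-5, 6, 1) = 6
f (Chen): max(0, 4, 8) = 8
Beta (Eve): min(6, 8) = 6
top (Chen): max(-6, 6) = 6
Chen at top wants the highest of {Alpha=-6, Beta=6}, so chooses Beta.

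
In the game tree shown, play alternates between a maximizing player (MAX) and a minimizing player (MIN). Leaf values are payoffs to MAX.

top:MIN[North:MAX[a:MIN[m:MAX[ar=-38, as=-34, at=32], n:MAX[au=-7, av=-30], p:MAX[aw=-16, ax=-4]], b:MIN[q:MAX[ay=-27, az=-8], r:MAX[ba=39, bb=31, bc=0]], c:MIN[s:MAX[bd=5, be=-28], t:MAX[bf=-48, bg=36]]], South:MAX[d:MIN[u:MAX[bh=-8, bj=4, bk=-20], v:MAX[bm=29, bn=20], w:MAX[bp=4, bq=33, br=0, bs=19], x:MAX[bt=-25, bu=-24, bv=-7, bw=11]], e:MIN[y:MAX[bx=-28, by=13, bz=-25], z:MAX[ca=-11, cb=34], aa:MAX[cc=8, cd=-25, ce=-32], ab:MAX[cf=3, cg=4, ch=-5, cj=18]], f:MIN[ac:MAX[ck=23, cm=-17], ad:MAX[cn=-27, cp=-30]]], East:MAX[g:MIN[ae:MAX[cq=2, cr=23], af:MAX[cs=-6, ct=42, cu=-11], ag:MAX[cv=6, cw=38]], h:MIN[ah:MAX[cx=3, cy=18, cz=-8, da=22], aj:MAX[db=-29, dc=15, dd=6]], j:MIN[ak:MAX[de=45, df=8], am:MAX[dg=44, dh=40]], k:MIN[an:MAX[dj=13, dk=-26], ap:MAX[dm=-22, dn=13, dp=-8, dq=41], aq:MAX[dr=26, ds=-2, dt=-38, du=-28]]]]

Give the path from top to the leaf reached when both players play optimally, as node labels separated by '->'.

m (MAX): max(-38, -34, 32) = 32
n (MAX): max(-7, -30) = -7
p (MAX): max(-16, -4) = -4
a (MIN): min(32, -7, -4) = -7
q (MAX): max(-27, -8) = -8
r (MAX): max(39, 31, 0) = 39
b (MIN): min(-8, 39) = -8
s (MAX): max(5, -28) = 5
t (MAX): max(-48, 36) = 36
c (MIN): min(5, 36) = 5
North (MAX): max(-7, -8, 5) = 5
u (MAX): max(-8, 4, -20) = 4
v (MAX): max(29, 20) = 29
w (MAX): max(4, 33, 0, 19) = 33
x (MAX): max(-25, -24, -7, 11) = 11
d (MIN): min(4, 29, 33, 11) = 4
y (MAX): max(-28, 13, -25) = 13
z (MAX): max(-11, 34) = 34
aa (MAX): max(8, -25, -32) = 8
ab (MAX): max(3, 4, -5, 18) = 18
e (MIN): min(13, 34, 8, 18) = 8
ac (MAX): max(23, -17) = 23
ad (MAX): max(-27, -30) = -27
f (MIN): min(23, -27) = -27
South (MAX): max(4, 8, -27) = 8
ae (MAX): max(2, 23) = 23
af (MAX): max(-6, 42, -11) = 42
ag (MAX): max(6, 38) = 38
g (MIN): min(23, 42, 38) = 23
ah (MAX): max(3, 18, -8, 22) = 22
aj (MAX): max(-29, 15, 6) = 15
h (MIN): min(22, 15) = 15
ak (MAX): max(45, 8) = 45
am (MAX): max(44, 40) = 44
j (MIN): min(45, 44) = 44
an (MAX): max(13, -26) = 13
ap (MAX): max(-22, 13, -8, 41) = 41
aq (MAX): max(26, -2, -38, -28) = 26
k (MIN): min(13, 41, 26) = 13
East (MAX): max(23, 15, 44, 13) = 44
top (MIN): min(5, 8, 44) = 5
At top, MIN picks North (lowest: 5).
At North, MAX picks c (highest: 5).
At c, MIN picks s (lowest: 5).
At s, MAX picks bd (highest: 5).
Terminal value 5.

top -> North -> c -> s -> bd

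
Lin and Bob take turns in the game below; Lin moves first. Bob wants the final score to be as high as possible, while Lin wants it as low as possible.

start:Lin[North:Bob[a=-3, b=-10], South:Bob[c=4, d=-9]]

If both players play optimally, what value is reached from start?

-3

North (Bob): max(-3, -10) = -3
South (Bob): max(4, -9) = 4
start (Lin): min(-3, 4) = -3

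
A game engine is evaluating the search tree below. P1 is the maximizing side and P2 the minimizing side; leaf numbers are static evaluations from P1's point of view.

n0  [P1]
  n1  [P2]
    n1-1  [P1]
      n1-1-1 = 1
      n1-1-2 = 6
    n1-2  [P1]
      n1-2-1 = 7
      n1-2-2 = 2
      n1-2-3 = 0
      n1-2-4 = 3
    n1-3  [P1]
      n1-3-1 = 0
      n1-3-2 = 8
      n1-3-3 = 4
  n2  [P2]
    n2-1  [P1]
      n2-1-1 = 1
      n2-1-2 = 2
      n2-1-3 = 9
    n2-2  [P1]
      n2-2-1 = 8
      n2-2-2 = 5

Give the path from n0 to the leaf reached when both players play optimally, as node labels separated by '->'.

n1-1 (P1): max(1, 6) = 6
n1-2 (P1): max(7, 2, 0, 3) = 7
n1-3 (P1): max(0, 8, 4) = 8
n1 (P2): min(6, 7, 8) = 6
n2-1 (P1): max(1, 2, 9) = 9
n2-2 (P1): max(8, 5) = 8
n2 (P2): min(9, 8) = 8
n0 (P1): max(6, 8) = 8
At n0, P1 picks n2 (highest: 8).
At n2, P2 picks n2-2 (lowest: 8).
At n2-2, P1 picks n2-2-1 (highest: 8).
Terminal value 8.

n0 -> n2 -> n2-2 -> n2-2-1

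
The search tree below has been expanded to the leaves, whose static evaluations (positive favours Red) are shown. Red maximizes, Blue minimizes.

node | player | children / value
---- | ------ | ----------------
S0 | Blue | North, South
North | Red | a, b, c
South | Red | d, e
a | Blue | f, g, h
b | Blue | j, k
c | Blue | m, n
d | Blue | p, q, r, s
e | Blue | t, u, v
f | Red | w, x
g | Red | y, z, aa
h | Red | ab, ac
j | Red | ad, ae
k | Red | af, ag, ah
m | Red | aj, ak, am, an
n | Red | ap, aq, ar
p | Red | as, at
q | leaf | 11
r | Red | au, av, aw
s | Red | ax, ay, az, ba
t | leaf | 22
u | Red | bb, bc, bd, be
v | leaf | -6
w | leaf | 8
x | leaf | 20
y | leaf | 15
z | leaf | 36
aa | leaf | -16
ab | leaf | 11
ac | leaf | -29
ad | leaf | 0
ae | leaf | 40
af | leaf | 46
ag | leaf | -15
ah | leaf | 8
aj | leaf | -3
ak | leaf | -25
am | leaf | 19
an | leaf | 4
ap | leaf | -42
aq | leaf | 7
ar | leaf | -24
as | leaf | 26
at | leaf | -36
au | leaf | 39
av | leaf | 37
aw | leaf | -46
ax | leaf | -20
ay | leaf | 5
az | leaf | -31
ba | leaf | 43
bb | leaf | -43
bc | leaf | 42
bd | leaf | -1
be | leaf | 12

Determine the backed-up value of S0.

11

f (Red): max(8, 20) = 20
g (Red): max(15, 36, -16) = 36
h (Red): max(11, -29) = 11
a (Blue): min(20, 36, 11) = 11
j (Red): max(0, 40) = 40
k (Red): max(46, -15, 8) = 46
b (Blue): min(40, 46) = 40
m (Red): max(-3, -25, 19, 4) = 19
n (Red): max(-42, 7, -24) = 7
c (Blue): min(19, 7) = 7
North (Red): max(11, 40, 7) = 40
p (Red): max(26, -36) = 26
r (Red): max(39, 37, -46) = 39
s (Red): max(-20, 5, -31, 43) = 43
d (Blue): min(26, 11, 39, 43) = 11
u (Red): max(-43, 42, -1, 12) = 42
e (Blue): min(22, 42, -6) = -6
South (Red): max(11, -6) = 11
S0 (Blue): min(40, 11) = 11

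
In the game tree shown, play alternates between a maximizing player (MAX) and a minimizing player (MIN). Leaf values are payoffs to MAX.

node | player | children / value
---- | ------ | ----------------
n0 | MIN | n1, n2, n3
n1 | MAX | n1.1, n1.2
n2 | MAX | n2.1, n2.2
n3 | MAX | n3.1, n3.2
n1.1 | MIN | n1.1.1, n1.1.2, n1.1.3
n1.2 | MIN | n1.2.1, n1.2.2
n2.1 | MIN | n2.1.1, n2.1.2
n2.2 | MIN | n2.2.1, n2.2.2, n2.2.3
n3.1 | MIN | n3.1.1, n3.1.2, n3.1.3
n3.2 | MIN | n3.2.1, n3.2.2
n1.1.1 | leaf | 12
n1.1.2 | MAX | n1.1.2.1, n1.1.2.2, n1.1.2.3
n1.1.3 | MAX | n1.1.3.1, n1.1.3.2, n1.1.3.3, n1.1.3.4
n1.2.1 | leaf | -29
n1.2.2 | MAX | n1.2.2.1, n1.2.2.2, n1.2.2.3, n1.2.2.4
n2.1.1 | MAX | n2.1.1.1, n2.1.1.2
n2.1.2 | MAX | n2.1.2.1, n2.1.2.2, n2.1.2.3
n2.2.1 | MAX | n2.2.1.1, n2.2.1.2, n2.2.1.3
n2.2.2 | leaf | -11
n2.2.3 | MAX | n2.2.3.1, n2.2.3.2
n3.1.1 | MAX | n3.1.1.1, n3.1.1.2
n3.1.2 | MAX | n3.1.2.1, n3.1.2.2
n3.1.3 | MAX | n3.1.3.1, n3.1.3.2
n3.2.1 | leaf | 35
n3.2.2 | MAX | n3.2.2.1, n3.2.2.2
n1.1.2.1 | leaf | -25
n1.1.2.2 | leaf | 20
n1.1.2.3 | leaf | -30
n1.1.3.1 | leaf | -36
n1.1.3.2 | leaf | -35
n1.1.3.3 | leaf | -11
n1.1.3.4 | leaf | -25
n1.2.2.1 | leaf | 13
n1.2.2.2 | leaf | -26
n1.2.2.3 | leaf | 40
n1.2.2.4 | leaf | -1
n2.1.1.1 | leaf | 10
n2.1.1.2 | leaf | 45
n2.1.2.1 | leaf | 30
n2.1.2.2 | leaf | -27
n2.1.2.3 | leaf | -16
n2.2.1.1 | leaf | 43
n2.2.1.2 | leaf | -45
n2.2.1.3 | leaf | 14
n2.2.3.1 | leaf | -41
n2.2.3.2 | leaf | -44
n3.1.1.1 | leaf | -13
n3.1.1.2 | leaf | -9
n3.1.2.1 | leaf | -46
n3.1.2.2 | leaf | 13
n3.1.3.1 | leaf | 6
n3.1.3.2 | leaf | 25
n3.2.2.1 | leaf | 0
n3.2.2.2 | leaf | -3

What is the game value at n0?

n1.1.2 (MAX): max(-25, 20, -30) = 20
n1.1.3 (MAX): max(-36, -35, -11, -25) = -11
n1.1 (MIN): min(12, 20, -11) = -11
n1.2.2 (MAX): max(13, -26, 40, -1) = 40
n1.2 (MIN): min(-29, 40) = -29
n1 (MAX): max(-11, -29) = -11
n2.1.1 (MAX): max(10, 45) = 45
n2.1.2 (MAX): max(30, -27, -16) = 30
n2.1 (MIN): min(45, 30) = 30
n2.2.1 (MAX): max(43, -45, 14) = 43
n2.2.3 (MAX): max(-41, -44) = -41
n2.2 (MIN): min(43, -11, -41) = -41
n2 (MAX): max(30, -41) = 30
n3.1.1 (MAX): max(-13, -9) = -9
n3.1.2 (MAX): max(-46, 13) = 13
n3.1.3 (MAX): max(6, 25) = 25
n3.1 (MIN): min(-9, 13, 25) = -9
n3.2.2 (MAX): max(0, -3) = 0
n3.2 (MIN): min(35, 0) = 0
n3 (MAX): max(-9, 0) = 0
n0 (MIN): min(-11, 30, 0) = -11

-11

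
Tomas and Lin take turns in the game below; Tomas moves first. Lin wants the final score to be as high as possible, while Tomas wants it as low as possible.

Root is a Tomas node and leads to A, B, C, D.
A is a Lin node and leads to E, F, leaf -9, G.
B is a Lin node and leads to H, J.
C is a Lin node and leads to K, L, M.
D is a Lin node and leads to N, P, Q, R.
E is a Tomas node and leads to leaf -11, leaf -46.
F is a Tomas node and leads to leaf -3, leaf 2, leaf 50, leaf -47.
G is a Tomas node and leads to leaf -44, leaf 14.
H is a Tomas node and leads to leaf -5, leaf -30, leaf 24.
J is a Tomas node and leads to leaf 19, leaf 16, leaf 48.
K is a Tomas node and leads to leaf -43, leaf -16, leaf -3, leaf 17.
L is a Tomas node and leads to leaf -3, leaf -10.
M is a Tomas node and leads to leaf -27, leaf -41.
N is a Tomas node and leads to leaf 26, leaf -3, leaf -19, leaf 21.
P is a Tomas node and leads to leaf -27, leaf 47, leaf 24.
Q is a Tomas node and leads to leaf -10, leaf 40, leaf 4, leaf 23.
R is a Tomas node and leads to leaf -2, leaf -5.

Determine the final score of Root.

-10

E (Tomas): min(-11, -46) = -46
F (Tomas): min(-3, 2, 50, -47) = -47
G (Tomas): min(-44, 14) = -44
A (Lin): max(-46, -47, -9, -44) = -9
H (Tomas): min(-5, -30, 24) = -30
J (Tomas): min(19, 16, 48) = 16
B (Lin): max(-30, 16) = 16
K (Tomas): min(-43, -16, -3, 17) = -43
L (Tomas): min(-3, -10) = -10
M (Tomas): min(-27, -41) = -41
C (Lin): max(-43, -10, -41) = -10
N (Tomas): min(26, -3, -19, 21) = -19
P (Tomas): min(-27, 47, 24) = -27
Q (Tomas): min(-10, 40, 4, 23) = -10
R (Tomas): min(-2, -5) = -5
D (Lin): max(-19, -27, -10, -5) = -5
Root (Tomas): min(-9, 16, -10, -5) = -10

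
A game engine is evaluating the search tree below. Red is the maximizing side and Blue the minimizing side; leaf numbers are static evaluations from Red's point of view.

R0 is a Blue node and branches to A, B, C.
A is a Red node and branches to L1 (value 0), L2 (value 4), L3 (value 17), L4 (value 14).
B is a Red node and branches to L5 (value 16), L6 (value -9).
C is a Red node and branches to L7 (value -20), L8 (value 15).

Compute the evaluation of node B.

B (Red): max(16, -9) = 16

16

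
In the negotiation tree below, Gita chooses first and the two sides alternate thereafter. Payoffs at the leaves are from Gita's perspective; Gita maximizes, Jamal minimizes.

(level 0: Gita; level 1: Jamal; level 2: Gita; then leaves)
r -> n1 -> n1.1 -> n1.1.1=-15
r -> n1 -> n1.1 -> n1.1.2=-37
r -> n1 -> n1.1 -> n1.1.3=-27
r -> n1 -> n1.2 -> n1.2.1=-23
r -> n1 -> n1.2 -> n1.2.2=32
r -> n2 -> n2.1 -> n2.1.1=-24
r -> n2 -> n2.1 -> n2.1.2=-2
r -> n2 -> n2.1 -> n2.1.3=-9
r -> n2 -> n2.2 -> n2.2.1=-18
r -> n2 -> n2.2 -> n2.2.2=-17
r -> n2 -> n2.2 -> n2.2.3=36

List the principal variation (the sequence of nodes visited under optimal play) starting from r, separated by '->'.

n1.1 (Gita): max(-15, -37, -27) = -15
n1.2 (Gita): max(-23, 32) = 32
n1 (Jamal): min(-15, 32) = -15
n2.1 (Gita): max(-24, -2, -9) = -2
n2.2 (Gita): max(-18, -17, 36) = 36
n2 (Jamal): min(-2, 36) = -2
r (Gita): max(-15, -2) = -2
At r, Gita picks n2 (highest: -2).
At n2, Jamal picks n2.1 (lowest: -2).
At n2.1, Gita picks n2.1.2 (highest: -2).
Terminal value -2.

r -> n2 -> n2.1 -> n2.1.2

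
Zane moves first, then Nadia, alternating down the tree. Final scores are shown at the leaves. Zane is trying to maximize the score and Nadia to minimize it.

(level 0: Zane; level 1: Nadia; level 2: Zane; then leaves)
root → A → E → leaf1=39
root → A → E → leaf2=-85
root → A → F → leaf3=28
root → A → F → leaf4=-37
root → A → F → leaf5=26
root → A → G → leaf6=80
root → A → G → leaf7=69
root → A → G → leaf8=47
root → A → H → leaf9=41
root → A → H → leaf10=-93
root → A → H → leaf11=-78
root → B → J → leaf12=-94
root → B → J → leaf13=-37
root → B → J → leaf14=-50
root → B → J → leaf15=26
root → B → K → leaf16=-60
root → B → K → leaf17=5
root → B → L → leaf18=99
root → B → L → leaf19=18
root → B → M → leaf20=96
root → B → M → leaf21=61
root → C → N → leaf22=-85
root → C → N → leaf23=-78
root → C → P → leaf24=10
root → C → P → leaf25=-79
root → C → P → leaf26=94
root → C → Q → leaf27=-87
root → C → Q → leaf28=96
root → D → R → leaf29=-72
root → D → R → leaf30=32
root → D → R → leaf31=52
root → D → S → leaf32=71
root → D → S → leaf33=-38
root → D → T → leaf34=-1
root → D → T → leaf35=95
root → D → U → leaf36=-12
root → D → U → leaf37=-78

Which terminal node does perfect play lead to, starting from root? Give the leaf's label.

leaf3

E (Zane): max(39, -85) = 39
F (Zane): max(28, -37, 26) = 28
G (Zane): max(80, 69, 47) = 80
H (Zane): max(41, -93, -78) = 41
A (Nadia): min(39, 28, 80, 41) = 28
J (Zane): max(-94, -37, -50, 26) = 26
K (Zane): max(-60, 5) = 5
L (Zane): max(99, 18) = 99
M (Zane): max(96, 61) = 96
B (Nadia): min(26, 5, 99, 96) = 5
N (Zane): max(-85, -78) = -78
P (Zane): max(10, -79, 94) = 94
Q (Zane): max(-87, 96) = 96
C (Nadia): min(-78, 94, 96) = -78
R (Zane): max(-72, 32, 52) = 52
S (Zane): max(71, -38) = 71
T (Zane): max(-1, 95) = 95
U (Zane): max(-12, -78) = -12
D (Nadia): min(52, 71, 95, -12) = -12
root (Zane): max(28, 5, -78, -12) = 28
At root, Zane picks A (highest: 28).
At A, Nadia picks F (lowest: 28).
At F, Zane picks leaf3 (highest: 28).
Terminal value 28.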